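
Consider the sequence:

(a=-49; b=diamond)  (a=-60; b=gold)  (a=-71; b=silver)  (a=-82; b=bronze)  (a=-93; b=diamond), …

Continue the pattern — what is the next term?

(a=-104; b=gold)

A: -49, -60, -71, -82, -93 → -104 (−11 each step).
B goes diamond, gold, silver, bronze, diamond → gold (repeats diamond → gold → silver → bronze).
Putting it together: (a=-104; b=gold).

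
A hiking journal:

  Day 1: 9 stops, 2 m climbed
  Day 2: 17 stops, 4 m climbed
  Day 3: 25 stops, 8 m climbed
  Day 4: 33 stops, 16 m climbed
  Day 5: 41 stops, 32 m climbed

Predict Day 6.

For the stops, +8 each step: 9, 17, 25, 33, 41 → 49.
M climbed: ×2 each step; 2, 4, 8, 16, 32 → 64.
Combining the parts gives 49 stops, 64 m climbed.

49 stops, 64 m climbed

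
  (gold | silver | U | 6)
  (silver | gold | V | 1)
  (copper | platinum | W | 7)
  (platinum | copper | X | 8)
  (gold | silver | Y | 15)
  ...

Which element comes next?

(silver | gold | Z | 23)

For the first metal, repeats gold → silver → copper → platinum: gold, silver, copper, platinum, gold → silver.
Second metal: repeats silver → gold → platinum → copper; silver, gold, platinum, copper, silver → gold.
Letter: letters move forward 1 place in the alphabet; U, V, W, X, Y → Z.
Fourth entry goes 6, 1, 7, 8, 15 → 23 (each term is the sum of the two before it).
Putting it together: (silver | gold | Z | 23).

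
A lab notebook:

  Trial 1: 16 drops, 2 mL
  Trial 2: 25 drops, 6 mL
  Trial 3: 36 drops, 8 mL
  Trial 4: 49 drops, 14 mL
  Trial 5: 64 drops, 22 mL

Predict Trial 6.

Drops goes 16, 25, 36, 49, 64 → 81 (perfect squares: 4², 5², 6², …).
ML: each term is the sum of the two before it; 2, 6, 8, 14, 22 → 36.
Combining the parts gives 81 drops, 36 mL.

81 drops, 36 mL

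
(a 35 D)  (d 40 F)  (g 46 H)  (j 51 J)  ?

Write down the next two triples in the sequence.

First letter — letters move forward 3 places in the alphabet: a, d, g, j → m → p.
Second value: 35, 40, 46, 51 → 57 → 62 (alternating steps +5, +6, +5, +6, …).
Second letter — letters move forward 2 places in the alphabet: D, F, H, J → L → N.
So the next two triples are (m 57 L) and (p 62 N).

(m 57 L), (p 62 N)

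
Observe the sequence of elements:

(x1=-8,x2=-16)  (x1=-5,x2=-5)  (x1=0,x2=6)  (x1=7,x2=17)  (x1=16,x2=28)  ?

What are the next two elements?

(x1=27,x2=39), (x1=40,x2=50)

X1 goes -8, -5, 0, 7, 16 → 27 → 40 (differences are 3, 5, 7, … (increasing by 2 each time)).
For the x2, +11 each step: -16, -5, 6, 17, 28 → 39 → 50.
Putting the parts together: (x1=27,x2=39) and then (x1=40,x2=50).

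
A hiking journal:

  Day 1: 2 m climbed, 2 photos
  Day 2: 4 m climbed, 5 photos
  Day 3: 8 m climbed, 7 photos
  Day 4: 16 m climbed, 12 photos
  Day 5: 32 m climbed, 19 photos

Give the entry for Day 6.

64 m climbed, 31 photos

M climbed: ×2 each step, so 2, 4, 8, 16, 32 → 64.
Photos: each term is the sum of the two before it, so 2, 5, 7, 12, 19 → 31.
Combining the parts gives 64 m climbed, 31 photos.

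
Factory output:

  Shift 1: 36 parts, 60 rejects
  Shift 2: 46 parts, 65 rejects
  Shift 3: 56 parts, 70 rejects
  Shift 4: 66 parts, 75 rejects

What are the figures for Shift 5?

76 parts, 80 rejects

Parts — +10 each step: 36, 46, 56, 66 → 76.
Rejects — +5 each step: 60, 65, 70, 75 → 80.
Putting it together: 76 parts, 80 rejects.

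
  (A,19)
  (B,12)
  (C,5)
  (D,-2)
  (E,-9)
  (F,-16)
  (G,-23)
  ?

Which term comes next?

(H,-30)

Letter — letters move forward 1 place in the alphabet: A, B, C, D, E, F, G → H.
Second slot: 19, 12, 5, -2, -9, -16, -23 → -30 (−7 each step).
So the next term is (H,-30).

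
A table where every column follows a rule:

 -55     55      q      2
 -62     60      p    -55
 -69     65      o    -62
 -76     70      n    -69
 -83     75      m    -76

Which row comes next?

-90  80  l  -83

First component: −7 each step; -55, -62, -69, -76, -83 → -90.
Second component goes 55, 60, 65, 70, 75 → 80 (+5 each step).
Letter goes q, p, o, n, m → l (letters move back 1 place in the alphabet).
Fourth component: 2, -55, -62, -69, -76 → -83 (always the previous value of the first component).
Putting it together: -90  80  l  -83.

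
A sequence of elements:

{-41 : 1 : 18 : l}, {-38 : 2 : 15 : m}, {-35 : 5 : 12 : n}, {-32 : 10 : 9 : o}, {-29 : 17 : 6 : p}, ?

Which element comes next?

First entry goes -41, -38, -35, -32, -29 → -26 (+3 each step).
Second entry — differences are 1, 3, 5, … (increasing by 2 each time): 1, 2, 5, 10, 17 → 26.
Third entry goes 18, 15, 12, 9, 6 → 3 (together with the first entry always sums to -23).
Letter — letters move forward 1 place in the alphabet: l, m, n, o, p → q.
Putting it together: {-26 : 26 : 3 : q}.

{-26 : 26 : 3 : q}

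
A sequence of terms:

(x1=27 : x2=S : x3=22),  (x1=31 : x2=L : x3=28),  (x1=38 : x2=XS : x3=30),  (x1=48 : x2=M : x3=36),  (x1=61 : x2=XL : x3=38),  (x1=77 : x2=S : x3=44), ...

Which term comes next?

For the x1, differences are 4, 7, 10, … (increasing by 3 each time): 27, 31, 38, 48, 61, 77 → 96.
X2 — repeats S → L → XS → M → XL: S, L, XS, M, XL, S → L.
For the x3, alternating steps +6, +2, +6, +2, …: 22, 28, 30, 36, 38, 44 → 46.
Combining the parts gives (x1=96 : x2=L : x3=46).

(x1=96 : x2=L : x3=46)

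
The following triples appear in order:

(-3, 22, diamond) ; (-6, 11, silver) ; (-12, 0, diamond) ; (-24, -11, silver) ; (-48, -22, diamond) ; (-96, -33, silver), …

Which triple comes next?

First value — ×2 each step: -3, -6, -12, -24, -48, -96 → -192.
Second value: −11 each step, so 22, 11, 0, -11, -22, -33 → -44.
Rank goes diamond, silver, diamond, silver, diamond, silver → diamond (alternates diamond ↔ silver).
Putting it together: (-192, -44, diamond).

(-192, -44, diamond)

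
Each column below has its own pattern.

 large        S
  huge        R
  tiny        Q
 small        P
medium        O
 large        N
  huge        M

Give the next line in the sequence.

For the size, repeats large → huge → tiny → small → medium: large, huge, tiny, small, medium, large, huge → tiny.
Letter — letters move back 1 place in the alphabet: S, R, Q, P, O, N, M → L.
So the next line is tiny  L.

tiny  L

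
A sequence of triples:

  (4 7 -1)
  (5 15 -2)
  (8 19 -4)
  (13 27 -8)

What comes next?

(20 31 -16)

For the first slot, differences are 1, 3, 5, … (increasing by 2 each time): 4, 5, 8, 13 → 20.
Second slot: 7, 15, 19, 27 → 31 (alternating steps +8, +4, +8, +4, …).
For the third slot, ×2 each step: -1, -2, -4, -8 → -16.
Putting it together: (20 31 -16).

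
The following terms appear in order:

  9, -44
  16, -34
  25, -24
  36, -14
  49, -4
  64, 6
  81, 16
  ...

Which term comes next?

100, 26

First slot: perfect squares: 3², 4², 5², …, so 9, 16, 25, 36, 49, 64, 81 → 100.
Second slot: +10 each step, so -44, -34, -24, -14, -4, 6, 16 → 26.
Putting it together: 100, 26.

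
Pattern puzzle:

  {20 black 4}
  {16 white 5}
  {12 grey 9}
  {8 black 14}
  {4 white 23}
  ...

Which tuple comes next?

For the first slot, −4 each step: 20, 16, 12, 8, 4 → 0.
Shade goes black, white, grey, black, white → grey (repeats black → white → grey).
Third slot: each term is the sum of the two before it; 4, 5, 9, 14, 23 → 37.
So the next tuple is {0 grey 37}.

{0 grey 37}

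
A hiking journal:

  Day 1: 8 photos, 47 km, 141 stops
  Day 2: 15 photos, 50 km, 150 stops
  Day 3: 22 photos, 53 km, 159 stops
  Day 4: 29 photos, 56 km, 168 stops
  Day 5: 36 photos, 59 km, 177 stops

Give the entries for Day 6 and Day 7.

Photos: +7 each step, so 8, 15, 22, 29, 36 → 43 → 50.
Km goes 47, 50, 53, 56, 59 → 62 → 65 (+3 each step).
Stops: always 3 × the km; 141, 150, 159, 168, 177 → 186 → 195.
Putting the parts together: 43 photos, 62 km, 186 stops and then 50 photos, 65 km, 195 stops.

43 photos, 62 km, 186 stops; 50 photos, 65 km, 195 stops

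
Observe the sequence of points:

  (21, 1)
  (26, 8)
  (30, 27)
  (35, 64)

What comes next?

First entry: alternating steps +5, +4, +5, +4, …; 21, 26, 30, 35 → 39.
Second entry: 1, 8, 27, 64 → 125 (perfect cubes: 1³, 2³, 3³, …).
Putting it together: (39, 125).

(39, 125)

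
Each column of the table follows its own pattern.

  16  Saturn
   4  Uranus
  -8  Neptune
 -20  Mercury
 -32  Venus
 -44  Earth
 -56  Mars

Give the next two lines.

For the first component, −12 each step: 16, 4, -8, -20, -32, -44, -56 → -68 → -80.
Planet — runs through the planets Mercury→Neptune: Saturn, Uranus, Neptune, Mercury, Venus, Earth, Mars → Jupiter → Saturn.
So the next two lines are -68  Jupiter and -80  Saturn.

-68  Jupiter; -80  Saturn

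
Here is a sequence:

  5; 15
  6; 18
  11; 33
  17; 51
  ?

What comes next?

First part: each term is the sum of the two before it, so 5, 6, 11, 17 → 28.
Second part: 15, 18, 33, 51 → 84 (always 3 × the first part).
Combining the parts gives 28; 84.

28; 84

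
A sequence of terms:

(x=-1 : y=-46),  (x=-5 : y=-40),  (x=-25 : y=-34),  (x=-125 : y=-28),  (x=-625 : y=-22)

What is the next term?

(x=-3125 : y=-16)

For the x, ×5 each step: -1, -5, -25, -125, -625 → -3125.
Y: +6 each step; -46, -40, -34, -28, -22 → -16.
Putting it together: (x=-3125 : y=-16).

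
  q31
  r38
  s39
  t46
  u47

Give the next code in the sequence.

Letter: letters move forward 1 place in the alphabet; q, r, s, t, u → v.
Second component — alternating steps +7, +1, +7, +1, …: 31, 38, 39, 46, 47 → 54.
Putting it together: v54.

v54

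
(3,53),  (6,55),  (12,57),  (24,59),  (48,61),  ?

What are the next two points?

(96,63), (192,65)

For the first slot, ×2 each step: 3, 6, 12, 24, 48 → 96 → 192.
Second slot goes 53, 55, 57, 59, 61 → 63 → 65 (+2 each step).
So the next two points are (96,63) and (192,65).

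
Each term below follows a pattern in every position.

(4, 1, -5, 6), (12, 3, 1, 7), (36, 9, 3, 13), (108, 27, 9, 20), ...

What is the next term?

For the first coordinate, ×3 each step: 4, 12, 36, 108 → 324.
Second coordinate goes 1, 3, 9, 27 → 81 (×3 each step).
Third coordinate: alternating steps +6, +2, +6, +2, …, so -5, 1, 3, 9 → 11.
For the fourth coordinate, each term is the sum of the two before it: 6, 7, 13, 20 → 33.
Putting it together: (324, 81, 11, 33).

(324, 81, 11, 33)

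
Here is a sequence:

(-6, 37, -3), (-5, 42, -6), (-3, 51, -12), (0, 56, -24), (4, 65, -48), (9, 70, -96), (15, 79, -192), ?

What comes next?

(22, 84, -384)

First entry goes -6, -5, -3, 0, 4, 9, 15 → 22 (differences are 1, 2, 3, … (increasing by 1 each time)).
Second entry: alternating steps +5, +9, +5, +9, …, so 37, 42, 51, 56, 65, 70, 79 → 84.
Third entry — ×2 each step: -3, -6, -12, -24, -48, -96, -192 → -384.
Combining the parts gives (22, 84, -384).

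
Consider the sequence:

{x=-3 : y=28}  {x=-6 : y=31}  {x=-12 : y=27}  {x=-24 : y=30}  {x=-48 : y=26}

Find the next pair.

{x=-96 : y=29}

X: ×2 each step, so -3, -6, -12, -24, -48 → -96.
Y: alternating steps +3, −4, +3, −4, …, so 28, 31, 27, 30, 26 → 29.
Putting it together: {x=-96 : y=29}.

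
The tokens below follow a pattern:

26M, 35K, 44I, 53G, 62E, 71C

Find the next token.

First component — +9 each step: 26, 35, 44, 53, 62, 71 → 80.
Letter: letters move back 2 places in the alphabet; M, K, I, G, E, C → A.
So the next token is 80A.

80A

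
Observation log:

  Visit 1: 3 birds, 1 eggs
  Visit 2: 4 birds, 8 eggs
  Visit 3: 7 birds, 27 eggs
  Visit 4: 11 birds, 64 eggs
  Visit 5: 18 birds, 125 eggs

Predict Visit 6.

29 birds, 216 eggs

Birds: each term is the sum of the two before it, so 3, 4, 7, 11, 18 → 29.
Eggs — perfect cubes: 1³, 2³, 3³, …: 1, 8, 27, 64, 125 → 216.
Combining the parts gives 29 birds, 216 eggs.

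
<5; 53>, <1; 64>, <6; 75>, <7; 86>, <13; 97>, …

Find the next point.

First value: 5, 1, 6, 7, 13 → 20 (each term is the sum of the two before it).
Second value: +11 each step; 53, 64, 75, 86, 97 → 108.
Putting it together: <20; 108>.

<20; 108>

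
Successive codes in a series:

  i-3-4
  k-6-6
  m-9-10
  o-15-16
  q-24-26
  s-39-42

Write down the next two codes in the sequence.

u-63-68 then w-102-110

Letter: letters move forward 2 places in the alphabet; i, k, m, o, q, s → u → w.
Second component goes 3, 6, 9, 15, 24, 39 → 63 → 102 (each term is the sum of the two before it).
Third component: each term is the sum of the two before it; 4, 6, 10, 16, 26, 42 → 68 → 110.
Putting the parts together: u-63-68 and then w-102-110.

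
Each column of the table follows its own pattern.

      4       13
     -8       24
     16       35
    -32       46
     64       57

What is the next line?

First component — ×(-2) each step: 4, -8, 16, -32, 64 → -128.
For the second component, +11 each step: 13, 24, 35, 46, 57 → 68.
So the next line is -128  68.

-128  68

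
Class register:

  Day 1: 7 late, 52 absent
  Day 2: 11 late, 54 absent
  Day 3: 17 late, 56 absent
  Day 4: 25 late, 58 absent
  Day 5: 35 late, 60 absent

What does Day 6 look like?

Late: 7, 11, 17, 25, 35 → 47 (differences are 4, 6, 8, … (increasing by 2 each time)).
Absent: 52, 54, 56, 58, 60 → 62 (+2 each step).
Putting it together: 47 late, 62 absent.

47 late, 62 absent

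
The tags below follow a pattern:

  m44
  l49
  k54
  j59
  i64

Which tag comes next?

h69

Letter — letters move back 1 place in the alphabet: m, l, k, j, i → h.
Second component goes 44, 49, 54, 59, 64 → 69 (+5 each step).
Combining the parts gives h69.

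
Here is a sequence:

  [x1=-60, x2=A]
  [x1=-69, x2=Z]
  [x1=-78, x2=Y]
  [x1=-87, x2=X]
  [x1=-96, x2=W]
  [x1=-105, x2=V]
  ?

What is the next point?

X1 — −9 each step: -60, -69, -78, -87, -96, -105 → -114.
X2: letters move back 1 place in the alphabet, wrapping A→Z; A, Z, Y, X, W, V → U.
Combining the parts gives [x1=-114, x2=U].

[x1=-114, x2=U]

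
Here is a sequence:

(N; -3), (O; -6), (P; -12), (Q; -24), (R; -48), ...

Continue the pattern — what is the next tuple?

Letter: letters move forward 1 place in the alphabet, so N, O, P, Q, R → S.
Second slot goes -3, -6, -12, -24, -48 → -96 (×2 each step).
Combining the parts gives (S; -96).

(S; -96)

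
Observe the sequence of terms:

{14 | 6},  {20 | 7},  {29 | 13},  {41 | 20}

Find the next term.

For the first value, differences are 6, 9, 12, … (increasing by 3 each time): 14, 20, 29, 41 → 56.
For the second value, each term is the sum of the two before it: 6, 7, 13, 20 → 33.
So the next term is {56 | 33}.

{56 | 33}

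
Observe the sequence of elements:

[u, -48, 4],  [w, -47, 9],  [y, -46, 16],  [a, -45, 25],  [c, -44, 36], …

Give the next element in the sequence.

[e, -43, 49]

Letter goes u, w, y, a, c → e (letters move forward 2 places in the alphabet, wrapping Z→A).
For the second value, +1 each step: -48, -47, -46, -45, -44 → -43.
Third value goes 4, 9, 16, 25, 36 → 49 (perfect squares: 2², 3², 4², …).
Combining the parts gives [e, -43, 49].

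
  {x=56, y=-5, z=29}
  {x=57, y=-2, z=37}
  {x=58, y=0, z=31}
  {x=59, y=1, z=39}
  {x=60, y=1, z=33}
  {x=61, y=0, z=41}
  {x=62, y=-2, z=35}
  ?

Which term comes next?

{x=63, y=-5, z=43}

X — +1 each step: 56, 57, 58, 59, 60, 61, 62 → 63.
Y goes -5, -2, 0, 1, 1, 0, -2 → -5 (differences are 3, 2, 1, … (decreasing by 1 each time)).
Z: alternating steps +8, −6, +8, −6, …; 29, 37, 31, 39, 33, 41, 35 → 43.
So the next term is {x=63, y=-5, z=43}.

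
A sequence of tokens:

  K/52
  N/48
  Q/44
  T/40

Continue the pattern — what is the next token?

W/36

Letter goes K, N, Q, T → W (letters move forward 3 places in the alphabet).
Second component: 52, 48, 44, 40 → 36 (−4 each step).
Combining the parts gives W/36.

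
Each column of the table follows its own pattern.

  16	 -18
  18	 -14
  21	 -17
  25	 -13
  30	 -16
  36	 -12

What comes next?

43  -15

First component goes 16, 18, 21, 25, 30, 36 → 43 (differences are 2, 3, 4, … (increasing by 1 each time)).
Second component: alternating steps +4, −3, +4, −3, …; -18, -14, -17, -13, -16, -12 → -15.
So the next line is 43  -15.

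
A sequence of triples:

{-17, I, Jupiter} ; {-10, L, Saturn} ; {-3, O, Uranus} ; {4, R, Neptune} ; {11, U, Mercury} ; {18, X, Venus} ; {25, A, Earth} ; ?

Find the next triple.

{32, D, Mars}

First entry: -17, -10, -3, 4, 11, 18, 25 → 32 (+7 each step).
Letter: letters move forward 3 places in the alphabet, wrapping Z→A; I, L, O, R, U, X, A → D.
For the planet, runs through the planets Mercury→Neptune: Jupiter, Saturn, Uranus, Neptune, Mercury, Venus, Earth → Mars.
So the next triple is {32, D, Mars}.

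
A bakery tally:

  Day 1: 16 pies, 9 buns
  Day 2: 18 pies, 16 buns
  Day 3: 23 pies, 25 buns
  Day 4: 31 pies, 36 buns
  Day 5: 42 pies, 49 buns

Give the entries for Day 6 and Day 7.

Pies: differences are 2, 5, 8, … (increasing by 3 each time), so 16, 18, 23, 31, 42 → 56 → 73.
Buns goes 9, 16, 25, 36, 49 → 64 → 81 (perfect squares: 3², 4², 5², …).
Putting the parts together: 56 pies, 64 buns and then 73 pies, 81 buns.

56 pies, 64 buns; 73 pies, 81 buns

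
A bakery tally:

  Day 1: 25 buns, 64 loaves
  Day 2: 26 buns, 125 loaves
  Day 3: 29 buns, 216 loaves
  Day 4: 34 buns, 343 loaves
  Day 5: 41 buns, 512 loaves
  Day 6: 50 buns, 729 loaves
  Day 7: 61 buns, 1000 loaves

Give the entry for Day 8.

Buns: differences are 1, 3, 5, … (increasing by 2 each time); 25, 26, 29, 34, 41, 50, 61 → 74.
Loaves goes 64, 125, 216, 343, 512, 729, 1000 → 1331 (perfect cubes: 4³, 5³, 6³, …).
So the next record is 74 buns, 1331 loaves.

74 buns, 1331 loaves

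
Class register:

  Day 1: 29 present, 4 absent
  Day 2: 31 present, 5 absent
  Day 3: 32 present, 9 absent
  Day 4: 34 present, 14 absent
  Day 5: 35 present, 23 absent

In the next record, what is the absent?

37

Absent: each term is the sum of the two before it, so 4, 5, 9, 14, 23 → 37.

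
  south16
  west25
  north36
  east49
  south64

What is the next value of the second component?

Second component — perfect squares: 4², 5², 6², …: 16, 25, 36, 49, 64 → 81.

81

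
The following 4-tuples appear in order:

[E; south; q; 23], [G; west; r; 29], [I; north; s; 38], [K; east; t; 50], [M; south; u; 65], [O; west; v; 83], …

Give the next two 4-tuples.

[Q; north; w; 104], [S; east; x; 128]

First letter — letters move forward 2 places in the alphabet: E, G, I, K, M, O → Q → S.
Direction — repeats south → west → north → east: south, west, north, east, south, west → north → east.
Second letter — letters move forward 1 place in the alphabet: q, r, s, t, u, v → w → x.
For the fourth part, differences are 6, 9, 12, … (increasing by 3 each time): 23, 29, 38, 50, 65, 83 → 104 → 128.
So the next two 4-tuples are [Q; north; w; 104] and [S; east; x; 128].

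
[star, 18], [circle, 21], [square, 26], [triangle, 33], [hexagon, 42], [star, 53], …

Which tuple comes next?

[circle, 66]

Shape — repeats star → circle → square → triangle → hexagon: star, circle, square, triangle, hexagon, star → circle.
Second coordinate: differences are 3, 5, 7, … (increasing by 2 each time), so 18, 21, 26, 33, 42, 53 → 66.
Putting it together: [circle, 66].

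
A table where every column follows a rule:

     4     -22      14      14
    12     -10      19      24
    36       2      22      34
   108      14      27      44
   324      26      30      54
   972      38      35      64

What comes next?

For the first component, ×3 each step: 4, 12, 36, 108, 324, 972 → 2916.
Second component: -22, -10, 2, 14, 26, 38 → 50 (+12 each step).
Third component: 14, 19, 22, 27, 30, 35 → 38 (alternating steps +5, +3, +5, +3, …).
For the fourth component, +10 each step: 14, 24, 34, 44, 54, 64 → 74.
Combining the parts gives 2916  50  38  74.

2916  50  38  74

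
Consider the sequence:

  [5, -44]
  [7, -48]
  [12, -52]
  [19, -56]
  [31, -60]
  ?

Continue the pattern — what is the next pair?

First coordinate goes 5, 7, 12, 19, 31 → 50 (each term is the sum of the two before it).
Second coordinate: −4 each step, so -44, -48, -52, -56, -60 → -64.
Putting it together: [50, -64].

[50, -64]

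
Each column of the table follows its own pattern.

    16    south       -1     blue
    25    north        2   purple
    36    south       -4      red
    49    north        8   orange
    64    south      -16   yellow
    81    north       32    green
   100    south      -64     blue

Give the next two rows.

121  north  128  purple; 144  south  -256  red

First component: perfect squares: 4², 5², 6², …; 16, 25, 36, 49, 64, 81, 100 → 121 → 144.
For the direction, alternates south ↔ north: south, north, south, north, south, north, south → north → south.
Third component — ×(-2) each step: -1, 2, -4, 8, -16, 32, -64 → 128 → -256.
Colour: repeats blue → purple → red → orange → yellow → green, so blue, purple, red, orange, yellow, green, blue → purple → red.
So the next two rows are 121  north  128  purple and 144  south  -256  red.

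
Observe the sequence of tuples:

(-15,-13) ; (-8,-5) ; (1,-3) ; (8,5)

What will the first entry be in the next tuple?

First entry — alternating steps +7, +9, +7, +9, …: -15, -8, 1, 8 → 17.

17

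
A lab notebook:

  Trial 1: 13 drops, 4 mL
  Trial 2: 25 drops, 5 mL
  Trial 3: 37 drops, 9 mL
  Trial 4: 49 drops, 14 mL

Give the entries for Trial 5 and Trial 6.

61 drops, 23 mL; 73 drops, 37 mL

Drops — +12 each step: 13, 25, 37, 49 → 61 → 73.
ML — each term is the sum of the two before it: 4, 5, 9, 14 → 23 → 37.
Putting the parts together: 61 drops, 23 mL and then 73 drops, 37 mL.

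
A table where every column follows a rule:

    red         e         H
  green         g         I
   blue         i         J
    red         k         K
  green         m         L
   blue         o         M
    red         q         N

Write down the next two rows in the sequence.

Colour — repeats red → green → blue: red, green, blue, red, green, blue, red → green → blue.
First letter: letters move forward 2 places in the alphabet; e, g, i, k, m, o, q → s → u.
Second letter: letters move forward 1 place in the alphabet, so H, I, J, K, L, M, N → O → P.
Putting the parts together: green  s  O and then blue  u  P.

green  s  O; blue  u  P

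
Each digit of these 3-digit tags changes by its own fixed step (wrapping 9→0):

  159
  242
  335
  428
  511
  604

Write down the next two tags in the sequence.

797 then 880

First digit goes 1, 2, 3, 4, 5, 6 → 7 → 8 (+1 each step, mod 10).
Second digit: −1 each step, mod 10; 5, 4, 3, 2, 1, 0 → 9 → 8.
Third digit — +3 each step, mod 10: 9, 2, 5, 8, 1, 4 → 7 → 0.
So the next two tags are 797 and 880.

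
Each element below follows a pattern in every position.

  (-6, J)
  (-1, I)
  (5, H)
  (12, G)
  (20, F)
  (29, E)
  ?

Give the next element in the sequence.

(39, D)

First slot: -6, -1, 5, 12, 20, 29 → 39 (differences are 5, 6, 7, … (increasing by 1 each time)).
Letter — letters move back 1 place in the alphabet: J, I, H, G, F, E → D.
Combining the parts gives (39, D).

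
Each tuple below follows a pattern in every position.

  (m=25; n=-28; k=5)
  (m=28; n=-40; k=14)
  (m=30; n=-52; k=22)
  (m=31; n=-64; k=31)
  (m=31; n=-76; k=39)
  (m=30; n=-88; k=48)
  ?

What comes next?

M: differences are 3, 2, 1, … (decreasing by 1 each time), so 25, 28, 30, 31, 31, 30 → 28.
N — −12 each step: -28, -40, -52, -64, -76, -88 → -100.
K: 5, 14, 22, 31, 39, 48 → 56 (alternating steps +9, +8, +9, +8, …).
Putting it together: (m=28; n=-100; k=56).

(m=28; n=-100; k=56)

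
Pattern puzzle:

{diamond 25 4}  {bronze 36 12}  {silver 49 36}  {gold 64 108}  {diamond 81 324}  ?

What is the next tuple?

Rank: diamond, bronze, silver, gold, diamond → bronze (repeats diamond → bronze → silver → gold).
Second entry: 25, 36, 49, 64, 81 → 100 (perfect squares: 5², 6², 7², …).
Third entry: ×3 each step; 4, 12, 36, 108, 324 → 972.
Combining the parts gives {bronze 100 972}.

{bronze 100 972}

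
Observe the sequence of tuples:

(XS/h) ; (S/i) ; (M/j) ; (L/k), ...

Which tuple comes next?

Size goes XS, S, M, L → XL (runs through clothing sizes XS→XL).
For the letter, letters move forward 1 place in the alphabet: h, i, j, k → l.
Putting it together: (XL/l).

(XL/l)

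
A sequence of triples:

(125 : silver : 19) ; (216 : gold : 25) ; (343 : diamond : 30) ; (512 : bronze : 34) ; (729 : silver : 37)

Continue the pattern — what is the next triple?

First coordinate: perfect cubes: 5³, 6³, 7³, …, so 125, 216, 343, 512, 729 → 1000.
For the rank, repeats silver → gold → diamond → bronze: silver, gold, diamond, bronze, silver → gold.
Third coordinate — differences are 6, 5, 4, … (decreasing by 1 each time): 19, 25, 30, 34, 37 → 39.
Putting it together: (1000 : gold : 39).

(1000 : gold : 39)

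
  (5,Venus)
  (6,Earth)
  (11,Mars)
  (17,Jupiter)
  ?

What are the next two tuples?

(28,Saturn), (45,Uranus)

First entry — each term is the sum of the two before it: 5, 6, 11, 17 → 28 → 45.
Planet — runs through the planets Mercury→Neptune: Venus, Earth, Mars, Jupiter → Saturn → Uranus.
So the next two tuples are (28,Saturn) and (45,Uranus).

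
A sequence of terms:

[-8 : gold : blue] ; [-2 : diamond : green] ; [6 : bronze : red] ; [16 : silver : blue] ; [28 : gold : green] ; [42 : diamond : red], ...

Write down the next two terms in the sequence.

[58 : bronze : blue], [76 : silver : green]

For the first part, differences are 6, 8, 10, … (increasing by 2 each time): -8, -2, 6, 16, 28, 42 → 58 → 76.
For the rank, repeats gold → diamond → bronze → silver: gold, diamond, bronze, silver, gold, diamond → bronze → silver.
For the colour, repeats blue → green → red: blue, green, red, blue, green, red → blue → green.
So the next two terms are [58 : bronze : blue] and [76 : silver : green].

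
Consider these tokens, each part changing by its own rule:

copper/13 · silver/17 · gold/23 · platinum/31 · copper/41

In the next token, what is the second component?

53

Second component — differences are 4, 6, 8, … (increasing by 2 each time): 13, 17, 23, 31, 41 → 53.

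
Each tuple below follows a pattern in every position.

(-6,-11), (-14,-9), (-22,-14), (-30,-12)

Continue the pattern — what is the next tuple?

First entry: −8 each step, so -6, -14, -22, -30 → -38.
Second entry goes -11, -9, -14, -12 → -17 (alternating steps +2, −5, +2, −5, …).
So the next tuple is (-38,-17).

(-38,-17)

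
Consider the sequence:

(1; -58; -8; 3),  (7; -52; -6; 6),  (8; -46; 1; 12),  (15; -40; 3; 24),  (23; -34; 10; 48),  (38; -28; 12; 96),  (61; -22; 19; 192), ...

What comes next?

First slot — each term is the sum of the two before it: 1, 7, 8, 15, 23, 38, 61 → 99.
Second slot goes -58, -52, -46, -40, -34, -28, -22 → -16 (+6 each step).
Third slot: -8, -6, 1, 3, 10, 12, 19 → 21 (alternating steps +2, +7, +2, +7, …).
Fourth slot: ×2 each step, so 3, 6, 12, 24, 48, 96, 192 → 384.
Putting it together: (99; -16; 21; 384).

(99; -16; 21; 384)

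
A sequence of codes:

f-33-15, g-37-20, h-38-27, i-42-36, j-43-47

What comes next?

k-47-60

Letter: f, g, h, i, j → k (letters move forward 1 place in the alphabet).
For the second component, alternating steps +4, +1, +4, +1, …: 33, 37, 38, 42, 43 → 47.
Third component: differences are 5, 7, 9, … (increasing by 2 each time); 15, 20, 27, 36, 47 → 60.
So the next code is k-47-60.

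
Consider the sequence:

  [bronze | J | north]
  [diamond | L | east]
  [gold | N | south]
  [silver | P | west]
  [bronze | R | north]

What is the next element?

Rank: repeats bronze → diamond → gold → silver, so bronze, diamond, gold, silver, bronze → diamond.
For the letter, letters move forward 2 places in the alphabet: J, L, N, P, R → T.
Direction: repeats north → east → south → west; north, east, south, west, north → east.
Combining the parts gives [diamond | T | east].

[diamond | T | east]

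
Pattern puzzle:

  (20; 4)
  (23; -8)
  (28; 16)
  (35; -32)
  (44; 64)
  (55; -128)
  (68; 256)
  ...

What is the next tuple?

First slot goes 20, 23, 28, 35, 44, 55, 68 → 83 (differences are 3, 5, 7, … (increasing by 2 each time)).
Second slot — ×(-2) each step: 4, -8, 16, -32, 64, -128, 256 → -512.
So the next tuple is (83; -512).

(83; -512)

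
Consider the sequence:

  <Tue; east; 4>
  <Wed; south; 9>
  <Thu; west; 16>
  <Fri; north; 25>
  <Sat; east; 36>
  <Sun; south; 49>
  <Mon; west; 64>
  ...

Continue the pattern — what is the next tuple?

Day goes Tue, Wed, Thu, Fri, Sat, Sun, Mon → Tue (runs through the weekdays Mon→Sun).
Direction goes east, south, west, north, east, south, west → north (repeats east → south → west → north).
Third part: perfect squares: 2², 3², 4², …; 4, 9, 16, 25, 36, 49, 64 → 81.
Putting it together: <Tue; north; 81>.

<Tue; north; 81>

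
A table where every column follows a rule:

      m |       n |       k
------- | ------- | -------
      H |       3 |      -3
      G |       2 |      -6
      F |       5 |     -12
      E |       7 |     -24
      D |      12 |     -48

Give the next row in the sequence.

Column m: H, G, F, E, D → C (letters move back 1 place in the alphabet).
Column n: 3, 2, 5, 7, 12 → 19 (each term is the sum of the two before it).
Column k: -3, -6, -12, -24, -48 → -96 (×2 each step).
So the next row is C  19  -96.

C  19  -96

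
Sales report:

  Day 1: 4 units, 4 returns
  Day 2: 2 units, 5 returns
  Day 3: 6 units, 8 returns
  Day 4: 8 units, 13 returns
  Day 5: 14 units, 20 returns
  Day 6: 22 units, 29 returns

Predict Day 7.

Units goes 4, 2, 6, 8, 14, 22 → 36 (each term is the sum of the two before it).
Returns: differences are 1, 3, 5, … (increasing by 2 each time); 4, 5, 8, 13, 20, 29 → 40.
So the next line is 36 units, 40 returns.

36 units, 40 returns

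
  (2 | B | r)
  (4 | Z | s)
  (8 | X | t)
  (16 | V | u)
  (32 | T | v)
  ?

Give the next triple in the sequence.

First value — ×2 each step: 2, 4, 8, 16, 32 → 64.
First letter: B, Z, X, V, T → R (letters move back 2 places in the alphabet, wrapping A→Z).
For the second letter, letters move forward 1 place in the alphabet: r, s, t, u, v → w.
Combining the parts gives (64 | R | w).

(64 | R | w)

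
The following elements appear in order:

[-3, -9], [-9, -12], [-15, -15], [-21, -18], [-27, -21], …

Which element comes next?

First part: -3, -9, -15, -21, -27 → -33 (−6 each step).
Second part: -9, -12, -15, -18, -21 → -24 (−3 each step).
Combining the parts gives [-33, -24].

[-33, -24]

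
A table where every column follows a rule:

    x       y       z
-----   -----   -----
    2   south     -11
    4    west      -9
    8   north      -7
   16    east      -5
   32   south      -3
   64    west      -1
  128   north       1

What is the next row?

Column x: ×2 each step, so 2, 4, 8, 16, 32, 64, 128 → 256.
For the column y, repeats south → west → north → east: south, west, north, east, south, west, north → east.
Column z goes -11, -9, -7, -5, -3, -1, 1 → 3 (+2 each step).
Putting it together: 256  east  3.

256  east  3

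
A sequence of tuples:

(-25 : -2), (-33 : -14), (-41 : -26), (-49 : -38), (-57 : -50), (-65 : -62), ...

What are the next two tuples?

First entry: −8 each step; -25, -33, -41, -49, -57, -65 → -73 → -81.
Second entry — −12 each step: -2, -14, -26, -38, -50, -62 → -74 → -86.
Putting the parts together: (-73 : -74) and then (-81 : -86).

(-73 : -74), (-81 : -86)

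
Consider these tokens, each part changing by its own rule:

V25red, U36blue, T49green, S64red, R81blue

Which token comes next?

Q100green

For the letter, letters move back 1 place in the alphabet: V, U, T, S, R → Q.
Second component: perfect squares: 5², 6², 7², …; 25, 36, 49, 64, 81 → 100.
Colour: repeats red → blue → green; red, blue, green, red, blue → green.
Putting it together: Q100green.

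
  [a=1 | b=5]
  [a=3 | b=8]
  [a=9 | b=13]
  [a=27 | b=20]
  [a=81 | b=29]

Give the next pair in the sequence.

[a=243 | b=40]

For the a, ×3 each step: 1, 3, 9, 27, 81 → 243.
B — differences are 3, 5, 7, … (increasing by 2 each time): 5, 8, 13, 20, 29 → 40.
Combining the parts gives [a=243 | b=40].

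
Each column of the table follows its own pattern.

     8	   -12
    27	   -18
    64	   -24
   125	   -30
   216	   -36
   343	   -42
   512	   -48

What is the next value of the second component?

-54

First component — perfect cubes: 2³, 3³, 4³, …: 8, 27, 64, 125, 216, 343, 512 → 729.
Second component: -12, -18, -24, -30, -36, -42, -48 → -54 (−6 each step).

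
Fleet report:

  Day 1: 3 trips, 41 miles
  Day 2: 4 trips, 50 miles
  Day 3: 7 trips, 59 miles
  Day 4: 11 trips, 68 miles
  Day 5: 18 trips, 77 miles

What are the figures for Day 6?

29 trips, 86 miles

Trips: each term is the sum of the two before it; 3, 4, 7, 11, 18 → 29.
For the miles, +9 each step: 41, 50, 59, 68, 77 → 86.
Putting it together: 29 trips, 86 miles.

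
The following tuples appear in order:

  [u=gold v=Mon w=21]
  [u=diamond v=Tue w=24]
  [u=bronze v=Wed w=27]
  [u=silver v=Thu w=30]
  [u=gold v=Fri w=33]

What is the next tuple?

For the u, repeats gold → diamond → bronze → silver: gold, diamond, bronze, silver, gold → diamond.
V: Mon, Tue, Wed, Thu, Fri → Sat (runs through the weekdays Mon→Sun).
W goes 21, 24, 27, 30, 33 → 36 (+3 each step).
So the next tuple is [u=diamond v=Sat w=36].

[u=diamond v=Sat w=36]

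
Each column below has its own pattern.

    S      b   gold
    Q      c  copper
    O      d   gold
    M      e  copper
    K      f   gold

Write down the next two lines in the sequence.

I  g  copper; G  h  gold

For the first letter, letters move back 2 places in the alphabet: S, Q, O, M, K → I → G.
Second letter goes b, c, d, e, f → g → h (letters move forward 1 place in the alphabet).
Metal: gold, copper, gold, copper, gold → copper → gold (alternates gold ↔ copper).
So the next two lines are I  g  copper and G  h  gold.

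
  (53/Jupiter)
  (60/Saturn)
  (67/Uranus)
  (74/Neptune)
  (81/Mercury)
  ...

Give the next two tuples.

(88/Venus), (95/Earth)

First component: +7 each step, so 53, 60, 67, 74, 81 → 88 → 95.
Planet goes Jupiter, Saturn, Uranus, Neptune, Mercury → Venus → Earth (runs through the planets Mercury→Neptune).
So the next two tuples are (88/Venus) and (95/Earth).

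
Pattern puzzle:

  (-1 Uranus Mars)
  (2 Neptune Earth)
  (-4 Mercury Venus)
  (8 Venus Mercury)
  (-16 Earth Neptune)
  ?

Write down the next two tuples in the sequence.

First value: ×(-2) each step; -1, 2, -4, 8, -16 → 32 → -64.
For the first planet, runs through the planets Mercury→Neptune: Uranus, Neptune, Mercury, Venus, Earth → Mars → Jupiter.
Second planet — runs backward through the planets Mercury→Neptune: Mars, Earth, Venus, Mercury, Neptune → Uranus → Saturn.
Putting the parts together: (32 Mars Uranus) and then (-64 Jupiter Saturn).

(32 Mars Uranus), (-64 Jupiter Saturn)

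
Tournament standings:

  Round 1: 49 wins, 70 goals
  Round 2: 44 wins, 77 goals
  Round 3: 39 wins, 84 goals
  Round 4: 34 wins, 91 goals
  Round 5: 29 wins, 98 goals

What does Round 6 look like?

24 wins, 105 goals

Wins: −5 each step; 49, 44, 39, 34, 29 → 24.
Goals goes 70, 77, 84, 91, 98 → 105 (+7 each step).
Combining the parts gives 24 wins, 105 goals.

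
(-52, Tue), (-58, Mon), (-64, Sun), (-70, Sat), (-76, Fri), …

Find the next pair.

First entry: -52, -58, -64, -70, -76 → -82 (−6 each step).
Day: runs backward through the weekdays Mon→Sun, so Tue, Mon, Sun, Sat, Fri → Thu.
Putting it together: (-82, Thu).

(-82, Thu)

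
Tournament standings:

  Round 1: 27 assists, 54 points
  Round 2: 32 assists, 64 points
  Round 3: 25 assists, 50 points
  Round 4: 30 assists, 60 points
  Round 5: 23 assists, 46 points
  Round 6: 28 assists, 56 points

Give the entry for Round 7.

Assists: alternating steps +5, −7, +5, −7, …; 27, 32, 25, 30, 23, 28 → 21.
Points: always 2 × the assists; 54, 64, 50, 60, 46, 56 → 42.
Combining the parts gives 21 assists, 42 points.

21 assists, 42 points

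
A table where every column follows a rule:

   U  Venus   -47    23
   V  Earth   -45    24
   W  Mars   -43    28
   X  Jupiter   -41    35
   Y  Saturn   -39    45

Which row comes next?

Z  Uranus  -37  58

For the letter, letters move forward 1 place in the alphabet: U, V, W, X, Y → Z.
Planet: Venus, Earth, Mars, Jupiter, Saturn → Uranus (runs through the planets Mercury→Neptune).
Third component: +2 each step, so -47, -45, -43, -41, -39 → -37.
Fourth component: differences are 1, 4, 7, … (increasing by 3 each time), so 23, 24, 28, 35, 45 → 58.
Combining the parts gives Z  Uranus  -37  58.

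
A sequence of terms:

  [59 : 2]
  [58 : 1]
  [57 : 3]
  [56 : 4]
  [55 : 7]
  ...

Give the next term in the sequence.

[54 : 11]

First value: −1 each step; 59, 58, 57, 56, 55 → 54.
Second value goes 2, 1, 3, 4, 7 → 11 (each term is the sum of the two before it).
Putting it together: [54 : 11].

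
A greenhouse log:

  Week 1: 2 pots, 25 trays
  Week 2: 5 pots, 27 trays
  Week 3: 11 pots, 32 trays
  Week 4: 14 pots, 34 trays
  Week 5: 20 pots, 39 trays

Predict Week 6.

Pots — alternating steps +3, +6, +3, +6, …: 2, 5, 11, 14, 20 → 23.
Trays: alternating steps +2, +5, +2, +5, …; 25, 27, 32, 34, 39 → 41.
Combining the parts gives 23 pots, 41 trays.

23 pots, 41 trays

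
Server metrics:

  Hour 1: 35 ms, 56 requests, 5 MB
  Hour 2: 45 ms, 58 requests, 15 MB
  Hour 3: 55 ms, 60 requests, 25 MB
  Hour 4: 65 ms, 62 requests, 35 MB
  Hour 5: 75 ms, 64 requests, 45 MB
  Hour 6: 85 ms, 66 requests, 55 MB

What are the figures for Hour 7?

Ms: 35, 45, 55, 65, 75, 85 → 95 (+10 each step).
Requests goes 56, 58, 60, 62, 64, 66 → 68 (+2 each step).
MB: +10 each step, so 5, 15, 25, 35, 45, 55 → 65.
So the next record is 95 ms, 68 requests, 65 MB.

95 ms, 68 requests, 65 MB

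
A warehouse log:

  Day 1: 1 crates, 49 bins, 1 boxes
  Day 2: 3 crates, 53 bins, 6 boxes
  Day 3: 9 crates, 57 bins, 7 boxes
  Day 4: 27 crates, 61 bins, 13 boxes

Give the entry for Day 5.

81 crates, 65 bins, 20 boxes

Crates goes 1, 3, 9, 27 → 81 (×3 each step).
Bins: 49, 53, 57, 61 → 65 (+4 each step).
Boxes: each term is the sum of the two before it, so 1, 6, 7, 13 → 20.
So the next row is 81 crates, 65 bins, 20 boxes.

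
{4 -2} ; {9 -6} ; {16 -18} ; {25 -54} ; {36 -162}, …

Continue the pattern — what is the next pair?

First slot: perfect squares: 2², 3², 4², …; 4, 9, 16, 25, 36 → 49.
Second slot goes -2, -6, -18, -54, -162 → -486 (×3 each step).
Putting it together: {49 -486}.

{49 -486}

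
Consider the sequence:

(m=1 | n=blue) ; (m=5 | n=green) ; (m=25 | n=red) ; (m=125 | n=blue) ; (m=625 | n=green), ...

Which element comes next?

(m=3125 | n=red)

M: 1, 5, 25, 125, 625 → 3125 (×5 each step).
N: repeats blue → green → red; blue, green, red, blue, green → red.
Putting it together: (m=3125 | n=red).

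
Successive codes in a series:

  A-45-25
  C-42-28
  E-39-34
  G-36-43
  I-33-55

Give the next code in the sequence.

Letter: A, C, E, G, I → K (letters move forward 2 places in the alphabet).
Second component: 45, 42, 39, 36, 33 → 30 (−3 each step).
For the third component, differences are 3, 6, 9, … (increasing by 3 each time): 25, 28, 34, 43, 55 → 70.
So the next code is K-30-70.

K-30-70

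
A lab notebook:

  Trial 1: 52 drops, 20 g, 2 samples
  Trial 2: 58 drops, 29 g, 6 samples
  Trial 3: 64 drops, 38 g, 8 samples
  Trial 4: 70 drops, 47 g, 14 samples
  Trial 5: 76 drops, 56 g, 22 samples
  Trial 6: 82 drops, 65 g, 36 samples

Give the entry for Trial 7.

Drops: +6 each step, so 52, 58, 64, 70, 76, 82 → 88.
G: +9 each step; 20, 29, 38, 47, 56, 65 → 74.
Samples — each term is the sum of the two before it: 2, 6, 8, 14, 22, 36 → 58.
Combining the parts gives 88 drops, 74 g, 58 samples.

88 drops, 74 g, 58 samples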